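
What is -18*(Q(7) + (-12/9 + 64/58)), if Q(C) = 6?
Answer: -3012/29 ≈ -103.86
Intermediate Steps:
-18*(Q(7) + (-12/9 + 64/58)) = -18*(6 + (-12/9 + 64/58)) = -18*(6 + (-12*⅑ + 64*(1/58))) = -18*(6 + (-4/3 + 32/29)) = -18*(6 - 20/87) = -18*502/87 = -3012/29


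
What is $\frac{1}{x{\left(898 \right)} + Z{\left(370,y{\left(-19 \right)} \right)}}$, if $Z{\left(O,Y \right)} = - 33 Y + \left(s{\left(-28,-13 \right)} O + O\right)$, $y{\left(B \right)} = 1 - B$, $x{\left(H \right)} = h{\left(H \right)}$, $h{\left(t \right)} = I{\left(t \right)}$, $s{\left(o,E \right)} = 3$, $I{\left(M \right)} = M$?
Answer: $\frac{1}{1718} \approx 0.00058207$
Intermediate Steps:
$h{\left(t \right)} = t$
$x{\left(H \right)} = H$
$Z{\left(O,Y \right)} = - 33 Y + 4 O$ ($Z{\left(O,Y \right)} = - 33 Y + \left(3 O + O\right) = - 33 Y + 4 O$)
$\frac{1}{x{\left(898 \right)} + Z{\left(370,y{\left(-19 \right)} \right)}} = \frac{1}{898 + \left(- 33 \left(1 - -19\right) + 4 \cdot 370\right)} = \frac{1}{898 + \left(- 33 \left(1 + 19\right) + 1480\right)} = \frac{1}{898 + \left(\left(-33\right) 20 + 1480\right)} = \frac{1}{898 + \left(-660 + 1480\right)} = \frac{1}{898 + 820} = \frac{1}{1718}$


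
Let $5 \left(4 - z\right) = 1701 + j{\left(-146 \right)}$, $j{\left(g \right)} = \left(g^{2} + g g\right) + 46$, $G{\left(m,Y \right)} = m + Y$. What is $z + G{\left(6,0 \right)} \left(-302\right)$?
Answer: $- \frac{53419}{5} \approx -10684.0$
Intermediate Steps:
$G{\left(m,Y \right)} = Y + m$
$j{\left(g \right)} = 46 + 2 g^{2}$ ($j{\left(g \right)} = \left(g^{2} + g^{2}\right) + 46 = 2 g^{2} + 46 = 46 + 2 g^{2}$)
$z = - \frac{44359}{5}$ ($z = 4 - \frac{1701 + \left(46 + 2 \left(-146\right)^{2}\right)}{5} = 4 - \frac{1701 + \left(46 + 2 \cdot 21316\right)}{5} = 4 - \frac{1701 + \left(46 + 42632\right)}{5} = 4 - \frac{1701 + 42678}{5} = 4 - \frac{44379}{5} = - \frac{44359}{5} \approx -8871.8$)
$z + G{\left(6,0 \right)} \left(-302\right) = - \frac{44359}{5} + \left(0 + 6\right) \left(-302\right) = - \frac{44359}{5} + 6 \left(-302\right) = - \frac{44359}{5} - 1812 = - \frac{53419}{5}$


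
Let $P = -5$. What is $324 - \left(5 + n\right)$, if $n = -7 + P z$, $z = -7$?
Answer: $291$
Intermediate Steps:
$n = 28$ ($n = -7 - -35 = -7 + 35 = 28$)
$324 - \left(5 + n\right) = 324 - 33 = 291$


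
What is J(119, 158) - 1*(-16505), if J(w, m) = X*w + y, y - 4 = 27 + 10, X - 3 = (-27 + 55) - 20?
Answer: 17855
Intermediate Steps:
X = 11 (X = 3 + ((-27 + 55) - 20) = 3 + (28 - 20) = 3 + 8 = 11)
y = 41 (y = 4 + (27 + 10) = 4 + 37 = 41)
J(w, m) = 41 + 11*w (J(w, m) = 11*w + 41 = 41 + 11*w)
J(119, 158) - 1*(-16505) = (41 + 11*119) - 1*(-16505) = (41 + 1309) + 16505 = 1350 + 16505 = 17855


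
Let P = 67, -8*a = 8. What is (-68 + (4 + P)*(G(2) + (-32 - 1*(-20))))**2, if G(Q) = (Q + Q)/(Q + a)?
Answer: 404496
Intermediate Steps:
a = -1 (a = -1/8*8 = -1)
G(Q) = 2*Q/(-1 + Q) (G(Q) = (Q + Q)/(Q - 1) = (2*Q)/(-1 + Q) = 2*Q/(-1 + Q))
(-68 + (4 + P)*(G(2) + (-32 - 1*(-20))))**2 = (-68 + (4 + 67)*(2*2/(-1 + 2) + (-32 - 1*(-20))))**2 = (-68 + 71*(2*2/1 + (-32 + 20)))**2 = (-68 + 71*(2*2*1 - 12))**2 = (-68 + 71*(4 - 12))**2 = (-68 + 71*(-8))**2 = (-68 - 568)**2 = (-636)**2 = 404496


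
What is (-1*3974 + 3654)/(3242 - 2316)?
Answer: -160/463 ≈ -0.34557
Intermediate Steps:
(-1*3974 + 3654)/(3242 - 2316) = (-3974 + 3654)/926 = -320*1/926 = -160/463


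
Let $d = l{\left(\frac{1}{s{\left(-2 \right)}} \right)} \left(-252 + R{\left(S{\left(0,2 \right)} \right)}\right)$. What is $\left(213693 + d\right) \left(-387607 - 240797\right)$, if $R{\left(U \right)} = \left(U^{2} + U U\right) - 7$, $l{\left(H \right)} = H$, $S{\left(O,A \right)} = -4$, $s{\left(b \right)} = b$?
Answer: $-134356859826$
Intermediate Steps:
$R{\left(U \right)} = -7 + 2 U^{2}$ ($R{\left(U \right)} = \left(U^{2} + U^{2}\right) - 7 = 2 U^{2} - 7 = -7 + 2 U^{2}$)
$d = \frac{227}{2}$ ($d = \frac{-252 - \left(7 - 2 \left(-4\right)^{2}\right)}{-2} = - \frac{-252 + \left(-7 + 2 \cdot 16\right)}{2} = - \frac{-252 + \left(-7 + 32\right)}{2} = - \frac{-252 + 25}{2} = \left(- \frac{1}{2}\right) \left(-227\right) = \frac{227}{2} \approx 113.5$)
$\left(213693 + d\right) \left(-387607 - 240797\right) = \left(213693 + \frac{227}{2}\right) \left(-387607 - 240797\right) = \frac{427613}{2} \left(-628404\right) = -134356859826$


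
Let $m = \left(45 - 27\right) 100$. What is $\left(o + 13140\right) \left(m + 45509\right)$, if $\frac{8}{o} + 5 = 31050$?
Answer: $\frac{19298822250172}{31045} \approx 6.2164 \cdot 10^{8}$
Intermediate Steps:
$o = \frac{8}{31045}$ ($o = \frac{8}{-5 + 31050} = \frac{8}{31045} \approx 0.00025769$)
$m = 1800$ ($m = 18 \cdot 100 = 1800$)
$\left(o + 13140\right) \left(m + 45509\right) = \left(\frac{8}{31045} + 13140\right) \left(1800 + 45509\right) = \frac{407931308}{31045} \cdot 47309 = \frac{19298822250172}{31045}$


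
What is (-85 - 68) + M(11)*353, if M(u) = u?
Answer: 3730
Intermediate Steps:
(-85 - 68) + M(11)*353 = (-85 - 68) + 11*353 = -153 + 3883 = 3730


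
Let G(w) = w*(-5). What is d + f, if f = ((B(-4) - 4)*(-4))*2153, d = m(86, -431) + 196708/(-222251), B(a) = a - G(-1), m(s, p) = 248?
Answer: 24937254496/222251 ≈ 1.1220e+5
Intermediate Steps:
G(w) = -5*w
B(a) = -5 + a (B(a) = a - (-5)*(-1) = a - 1*5 = a - 5 = -5 + a)
d = 54921540/222251 (d = 248 + 196708/(-222251) = 248 + 196708*(-1/222251) = 248 - 196708/222251 = 54921540/222251 ≈ 247.11)
f = 111956 (f = (((-5 - 4) - 4)*(-4))*2153 = ((-9 - 4)*(-4))*2153 = -13*(-4)*2153 = 52*2153 = 111956)
d + f = 54921540/222251 + 111956 = 24937254496/222251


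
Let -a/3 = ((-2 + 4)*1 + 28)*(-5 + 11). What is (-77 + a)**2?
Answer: 380689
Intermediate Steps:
a = -540 (a = -3*((-2 + 4)*1 + 28)*(-5 + 11) = -3*(2*1 + 28)*6 = -3*(2 + 28)*6 = -90*6 = -3*180 = -540)
(-77 + a)**2 = (-77 - 540)**2 = (-617)**2 = 380689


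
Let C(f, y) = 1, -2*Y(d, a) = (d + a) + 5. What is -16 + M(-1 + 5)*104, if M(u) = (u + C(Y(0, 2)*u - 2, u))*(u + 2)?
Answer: 3104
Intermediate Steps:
Y(d, a) = -5/2 - a/2 - d/2 (Y(d, a) = -((d + a) + 5)/2 = -((a + d) + 5)/2 = -(5 + a + d)/2 = -5/2 - a/2 - d/2)
M(u) = (1 + u)*(2 + u) (M(u) = (u + 1)*(u + 2) = (1 + u)*(2 + u))
-16 + M(-1 + 5)*104 = -16 + (2 + (-1 + 5)**2 + 3*(-1 + 5))*104 = -16 + (2 + 4**2 + 3*4)*104 = -16 + (2 + 16 + 12)*104 = -16 + 30*104 = -16 + 3120 = 3104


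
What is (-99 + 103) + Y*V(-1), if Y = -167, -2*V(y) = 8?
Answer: 672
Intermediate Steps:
V(y) = -4 (V(y) = -½*8 = -4)
(-99 + 103) + Y*V(-1) = (-99 + 103) - 167*(-4) = 4 + 668 = 672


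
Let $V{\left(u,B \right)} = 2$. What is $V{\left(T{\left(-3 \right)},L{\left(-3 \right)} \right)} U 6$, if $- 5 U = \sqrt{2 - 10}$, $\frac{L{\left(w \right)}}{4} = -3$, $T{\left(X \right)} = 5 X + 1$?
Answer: $- \frac{24 i \sqrt{2}}{5} \approx - 6.7882 i$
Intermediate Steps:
$T{\left(X \right)} = 1 + 5 X$
$L{\left(w \right)} = -12$ ($L{\left(w \right)} = 4 \left(-3\right) = -12$)
$U = - \frac{2 i \sqrt{2}}{5}$ ($U = - \frac{\sqrt{2 - 10}}{5} = - \frac{\sqrt{-8}}{5} = - \frac{2 i \sqrt{2}}{5} \approx - 0.56569 i$)
$V{\left(T{\left(-3 \right)},L{\left(-3 \right)} \right)} U 6 = 2 \left(- \frac{2 i \sqrt{2}}{5}\right) 6 = - \frac{4 i \sqrt{2}}{5} \cdot 6 = - \frac{24 i \sqrt{2}}{5}$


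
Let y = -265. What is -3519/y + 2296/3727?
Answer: 13723753/987655 ≈ 13.895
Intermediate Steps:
-3519/y + 2296/3727 = -3519/(-265) + 2296/3727 = -3519*(-1/265) + 2296*(1/3727) = 3519/265 + 2296/3727 = 13723753/987655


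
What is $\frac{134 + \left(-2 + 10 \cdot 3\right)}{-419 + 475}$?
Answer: $\frac{81}{28} \approx 2.8929$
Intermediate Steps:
$\frac{134 + \left(-2 + 10 \cdot 3\right)}{-419 + 475} = \frac{134 + \left(-2 + 30\right)}{56} = \left(134 + 28\right) \frac{1}{56} = 162 \cdot \frac{1}{56} = \frac{81}{28}$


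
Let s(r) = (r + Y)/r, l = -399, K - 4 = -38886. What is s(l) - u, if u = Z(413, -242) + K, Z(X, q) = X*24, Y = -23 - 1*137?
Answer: 11559589/399 ≈ 28971.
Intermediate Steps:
Y = -160 (Y = -23 - 137 = -160)
K = -38882 (K = 4 - 38886 = -38882)
Z(X, q) = 24*X
s(r) = (-160 + r)/r (s(r) = (r - 160)/r = (-160 + r)/r)
u = -28970 (u = 24*413 - 38882 = 9912 - 38882 = -28970)
s(l) - u = (-160 - 399)/(-399) - 1*(-28970) = -1/399*(-559) + 28970 = 559/399 + 28970 = 11559589/399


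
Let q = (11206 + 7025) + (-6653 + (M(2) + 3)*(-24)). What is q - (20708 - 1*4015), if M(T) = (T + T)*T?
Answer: -5379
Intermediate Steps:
M(T) = 2*T² (M(T) = (2*T)*T = 2*T²)
q = 11314 (q = (11206 + 7025) + (-6653 + (2*2² + 3)*(-24)) = 18231 + (-6653 + (2*4 + 3)*(-24)) = 18231 + (-6653 + (8 + 3)*(-24)) = 18231 + (-6653 + 11*(-24)) = 18231 + (-6653 - 264) = 18231 - 6917 = 11314)
q - (20708 - 1*4015) = 11314 - (20708 - 1*4015) = 11314 - (20708 - 4015) = 11314 - 1*16693 = 11314 - 16693 = -5379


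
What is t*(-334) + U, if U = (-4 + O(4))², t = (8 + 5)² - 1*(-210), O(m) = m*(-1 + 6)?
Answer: -126330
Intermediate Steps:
O(m) = 5*m (O(m) = m*5 = 5*m)
t = 379 (t = 13² + 210 = 169 + 210 = 379)
U = 256 (U = (-4 + 5*4)² = (-4 + 20)² = 16² = 256)
t*(-334) + U = 379*(-334) + 256 = -126586 + 256 = -126330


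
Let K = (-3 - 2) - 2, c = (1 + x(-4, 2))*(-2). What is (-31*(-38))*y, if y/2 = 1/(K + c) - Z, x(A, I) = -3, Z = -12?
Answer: 82460/3 ≈ 27487.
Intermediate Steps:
c = 4 (c = (1 - 3)*(-2) = -2*(-2) = 4)
K = -7 (K = -5 - 2 = -7)
y = 70/3 (y = 2*(1/(-7 + 4) - 1*(-12)) = 2*(1/(-3) + 12) = 2*(-⅓ + 12) = 2*(35/3) = 70/3 ≈ 23.333)
(-31*(-38))*y = -31*(-38)*(70/3) = 1178*(70/3) = 82460/3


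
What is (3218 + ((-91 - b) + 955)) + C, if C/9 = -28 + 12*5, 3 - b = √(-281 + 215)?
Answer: 4367 + I*√66 ≈ 4367.0 + 8.124*I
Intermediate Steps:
b = 3 - I*√66 (b = 3 - √(-281 + 215) = 3 - √(-66) = 3 - I*√66 ≈ 3.0 - 8.124*I)
C = 288 (C = 9*(-28 + 12*5) = 9*(-28 + 60) = 9*32 = 288)
(3218 + ((-91 - b) + 955)) + C = (3218 + ((-91 - (3 - I*√66)) + 955)) + 288 = (3218 + ((-91 + (-3 + I*√66)) + 955)) + 288 = (3218 + ((-94 + I*√66) + 955)) + 288 = (3218 + (861 + I*√66)) + 288 = (4079 + I*√66) + 288 = 4367 + I*√66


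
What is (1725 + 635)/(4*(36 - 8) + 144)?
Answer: 295/32 ≈ 9.2188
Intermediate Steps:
(1725 + 635)/(4*(36 - 8) + 144) = 2360/(4*28 + 144) = 2360/(112 + 144) = 2360/256 = 2360*(1/256) = 295/32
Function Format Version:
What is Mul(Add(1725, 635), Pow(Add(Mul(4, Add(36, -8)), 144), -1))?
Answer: Rational(295, 32) ≈ 9.2188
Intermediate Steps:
Mul(Add(1725, 635), Pow(Add(Mul(4, Add(36, -8)), 144), -1)) = Mul(2360, Pow(Add(Mul(4, 28), 144), -1)) = Mul(2360, Pow(Add(112, 144), -1)) = Mul(2360, Pow(256, -1)) = Mul(2360, Rational(1, 256)) = Rational(295, 32)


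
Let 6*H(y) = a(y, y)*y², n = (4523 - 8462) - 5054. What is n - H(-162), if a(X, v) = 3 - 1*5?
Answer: -245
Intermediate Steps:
a(X, v) = -2 (a(X, v) = 3 - 5 = -2)
n = -8993 (n = -3939 - 5054 = -8993)
H(y) = -y²/3 (H(y) = (-2*y²)/6 = -y²/3)
n - H(-162) = -8993 - (-1)*(-162)²/3 = -8993 - (-1)*26244/3 = -8993 - 1*(-8748) = -8993 + 8748 = -245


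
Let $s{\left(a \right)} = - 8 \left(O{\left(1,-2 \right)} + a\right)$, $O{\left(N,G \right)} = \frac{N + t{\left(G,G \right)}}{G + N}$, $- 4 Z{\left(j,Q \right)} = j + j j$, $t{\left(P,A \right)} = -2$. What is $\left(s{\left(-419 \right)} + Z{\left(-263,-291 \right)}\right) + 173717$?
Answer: $\frac{319669}{2} \approx 1.5983 \cdot 10^{5}$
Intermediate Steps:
$Z{\left(j,Q \right)} = - \frac{j}{4} - \frac{j^{2}}{4}$ ($Z{\left(j,Q \right)} = - \frac{j + j j}{4} = - \frac{j + j^{2}}{4} = - \frac{j}{4} - \frac{j^{2}}{4}$)
$O{\left(N,G \right)} = \frac{-2 + N}{G + N}$ ($O{\left(N,G \right)} = \frac{N - 2}{G + N} = \frac{-2 + N}{G + N}$)
$s{\left(a \right)} = -8 - 8 a$ ($s{\left(a \right)} = - 8 \left(\frac{-2 + 1}{-2 + 1} + a\right) = - 8 \left(\frac{1}{-1} \left(-1\right) + a\right) = - 8 \left(\left(-1\right) \left(-1\right) + a\right) = - 8 \left(1 + a\right) = -8 - 8 a$)
$\left(s{\left(-419 \right)} + Z{\left(-263,-291 \right)}\right) + 173717 = \left(\left(-8 - -3352\right) - - \frac{263 \left(1 - 263\right)}{4}\right) + 173717 = \left(\left(-8 + 3352\right) - \left(- \frac{263}{4}\right) \left(-262\right)\right) + 173717 = \left(3344 - \frac{34453}{2}\right) + 173717 = - \frac{27765}{2} + 173717 = \frac{319669}{2}$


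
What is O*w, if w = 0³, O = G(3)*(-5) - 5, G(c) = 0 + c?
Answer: 0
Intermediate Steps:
G(c) = c
O = -20 (O = 3*(-5) - 5 = -15 - 5 = -20)
w = 0
O*w = -20*0 = 0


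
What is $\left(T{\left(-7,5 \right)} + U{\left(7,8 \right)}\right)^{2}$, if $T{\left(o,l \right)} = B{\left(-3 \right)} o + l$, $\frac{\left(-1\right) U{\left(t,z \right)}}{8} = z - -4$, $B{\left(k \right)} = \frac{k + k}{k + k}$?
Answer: $9604$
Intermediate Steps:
$B{\left(k \right)} = 1$ ($B{\left(k \right)} = \frac{2 k}{2 k} = 2 k \frac{1}{2 k} = 1$)
$U{\left(t,z \right)} = -32 - 8 z$ ($U{\left(t,z \right)} = - 8 \left(z - -4\right) = - 8 \left(z + 4\right) = - 8 \left(4 + z\right) = -32 - 8 z$)
$T{\left(o,l \right)} = l + o$ ($T{\left(o,l \right)} = 1 o + l = o + l = l + o$)
$\left(T{\left(-7,5 \right)} + U{\left(7,8 \right)}\right)^{2} = \left(\left(5 - 7\right) - 96\right)^{2} = \left(-2 - 96\right)^{2} = \left(-98\right)^{2} = 9604$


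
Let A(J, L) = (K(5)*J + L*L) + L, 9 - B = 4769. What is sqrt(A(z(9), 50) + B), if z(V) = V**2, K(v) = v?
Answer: 19*I*sqrt(5) ≈ 42.485*I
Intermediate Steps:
B = -4760 (B = 9 - 1*4769 = 9 - 4769 = -4760)
A(J, L) = L + L**2 + 5*J (A(J, L) = (5*J + L*L) + L = (5*J + L**2) + L = (L**2 + 5*J) + L = L + L**2 + 5*J)
sqrt(A(z(9), 50) + B) = sqrt((50 + 50**2 + 5*9**2) - 4760) = sqrt((50 + 2500 + 5*81) - 4760) = sqrt((50 + 2500 + 405) - 4760) = sqrt(2955 - 4760) = sqrt(-1805) = 19*I*sqrt(5)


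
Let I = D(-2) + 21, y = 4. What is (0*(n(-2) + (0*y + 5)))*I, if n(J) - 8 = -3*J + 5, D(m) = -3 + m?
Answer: 0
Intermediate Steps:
n(J) = 13 - 3*J (n(J) = 8 + (-3*J + 5) = 8 + (5 - 3*J) = 13 - 3*J)
I = 16 (I = (-3 - 2) + 21 = -5 + 21 = 16)
(0*(n(-2) + (0*y + 5)))*I = (0*((13 - 3*(-2)) + (0*4 + 5)))*16 = (0*((13 + 6) + (0 + 5)))*16 = (0*(19 + 5))*16 = (0*24)*16 = 0*16 = 0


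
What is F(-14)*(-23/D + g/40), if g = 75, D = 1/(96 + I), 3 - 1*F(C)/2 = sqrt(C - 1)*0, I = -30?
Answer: -36387/4 ≈ -9096.8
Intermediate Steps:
F(C) = 6 (F(C) = 6 - 2*sqrt(C - 1)*0 = 6 - 2*sqrt(-1 + C)*0 = 6 - 2*0 = 6 + 0 = 6)
D = 1/66 (D = 1/(96 - 30) = 1/66 ≈ 0.015152)
F(-14)*(-23/D + g/40) = 6*(-23/1/66 + 75/40) = 6*(-23*66 + 75*(1/40)) = 6*(-1518 + 15/8) = 6*(-12129/8) = -36387/4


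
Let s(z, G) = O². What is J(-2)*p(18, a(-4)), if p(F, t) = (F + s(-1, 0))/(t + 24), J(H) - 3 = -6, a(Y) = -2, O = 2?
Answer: -3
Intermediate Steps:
J(H) = -3 (J(H) = 3 - 6 = -3)
s(z, G) = 4 (s(z, G) = 2² = 4)
p(F, t) = (4 + F)/(24 + t) (p(F, t) = (F + 4)/(t + 24) = (4 + F)/(24 + t))
J(-2)*p(18, a(-4)) = -3*(4 + 18)/(24 - 2) = -3*22/22 = -3*1 = -3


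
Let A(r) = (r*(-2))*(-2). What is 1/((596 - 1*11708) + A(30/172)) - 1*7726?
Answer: -3691374679/477786 ≈ -7726.0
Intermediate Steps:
A(r) = 4*r (A(r) = -2*r*(-2) = 4*r)
1/((596 - 1*11708) + A(30/172)) - 1*7726 = 1/((596 - 1*11708) + 4*(30/172)) - 1*7726 = 1/((596 - 11708) + 4*(30*(1/172))) - 7726 = 1/(-11112 + 4*(15/86)) - 7726 = 1/(-11112 + 30/43) - 7726 = 1/(-477786/43) - 7726 = -43/477786 - 7726 = -3691374679/477786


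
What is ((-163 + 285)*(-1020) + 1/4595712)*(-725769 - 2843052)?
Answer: 680324824594307353/1531904 ≈ 4.4410e+11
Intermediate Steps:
((-163 + 285)*(-1020) + 1/4595712)*(-725769 - 2843052) = (122*(-1020) + 1/4595712)*(-3568821) = (-124440 + 1/4595712)*(-3568821) = -571890401279/4595712*(-3568821) = 680324824594307353/1531904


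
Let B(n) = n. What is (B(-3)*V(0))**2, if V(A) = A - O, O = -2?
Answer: 36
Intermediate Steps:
V(A) = 2 + A (V(A) = A - 1*(-2) = A + 2 = 2 + A)
(B(-3)*V(0))**2 = (-3*(2 + 0))**2 = (-3*2)**2 = (-6)**2 = 36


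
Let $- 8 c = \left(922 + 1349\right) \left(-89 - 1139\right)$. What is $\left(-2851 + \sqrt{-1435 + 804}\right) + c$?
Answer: $\frac{691495}{2} + i \sqrt{631} \approx 3.4575 \cdot 10^{5} + 25.12 i$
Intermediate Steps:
$c = \frac{697197}{2}$ ($c = - \frac{\left(922 + 1349\right) \left(-89 - 1139\right)}{8} = - \frac{2271 \left(-1228\right)}{8} = \left(- \frac{1}{8}\right) \left(-2788788\right) = \frac{697197}{2} \approx 3.486 \cdot 10^{5}$)
$\left(-2851 + \sqrt{-1435 + 804}\right) + c = \left(-2851 + \sqrt{-1435 + 804}\right) + \frac{697197}{2} = \left(-2851 + \sqrt{-631}\right) + \frac{697197}{2} = \left(-2851 + i \sqrt{631}\right) + \frac{697197}{2} = \frac{691495}{2} + i \sqrt{631}$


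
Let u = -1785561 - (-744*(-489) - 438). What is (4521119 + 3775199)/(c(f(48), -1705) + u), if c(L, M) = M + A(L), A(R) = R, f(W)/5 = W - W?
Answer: -4148159/1075322 ≈ -3.8576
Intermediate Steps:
f(W) = 0 (f(W) = 5*(W - W) = 5*0 = 0)
c(L, M) = L + M (c(L, M) = M + L = L + M)
u = -2148939 (u = -1785561 - (363816 - 438) = -1785561 - 1*363378 = -1785561 - 363378 = -2148939)
(4521119 + 3775199)/(c(f(48), -1705) + u) = (4521119 + 3775199)/((0 - 1705) - 2148939) = 8296318/(-1705 - 2148939) = 8296318/(-2150644) = 8296318*(-1/2150644) = -4148159/1075322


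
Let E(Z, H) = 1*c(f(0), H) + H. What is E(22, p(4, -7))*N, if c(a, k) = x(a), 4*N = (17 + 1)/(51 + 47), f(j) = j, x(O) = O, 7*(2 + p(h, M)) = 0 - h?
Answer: -81/686 ≈ -0.11808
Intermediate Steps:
p(h, M) = -2 - h/7 (p(h, M) = -2 + (0 - h)/7 = -2 + (-h)/7 = -2 - h/7)
N = 9/196 (N = ((17 + 1)/(51 + 47))/4 = (18/98)/4 = (18*(1/98))/4 = (¼)*(9/49) = 9/196 ≈ 0.045918)
c(a, k) = a
E(Z, H) = H (E(Z, H) = 1*0 + H = 0 + H = H)
E(22, p(4, -7))*N = (-2 - ⅐*4)*(9/196) = (-2 - 4/7)*(9/196) = -18/7*9/196 = -81/686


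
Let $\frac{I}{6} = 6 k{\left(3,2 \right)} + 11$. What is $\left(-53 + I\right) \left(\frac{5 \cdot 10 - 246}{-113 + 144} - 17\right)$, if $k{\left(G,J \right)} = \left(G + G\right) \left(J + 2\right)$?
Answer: $- \frac{634071}{31} \approx -20454.0$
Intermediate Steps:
$k{\left(G,J \right)} = 2 G \left(2 + J\right)$
$I = 930$ ($I = 6 \left(6 \cdot 2 \cdot 3 \left(2 + 2\right) + 11\right) = 6 \left(6 \cdot 2 \cdot 3 \cdot 4 + 11\right) = 6 \left(6 \cdot 24 + 11\right) = 6 \left(144 + 11\right) = 6 \cdot 155 = 930$)
$\left(-53 + I\right) \left(\frac{5 \cdot 10 - 246}{-113 + 144} - 17\right) = \left(-53 + 930\right) \left(\frac{5 \cdot 10 - 246}{-113 + 144} - 17\right) = 877 \left(\frac{50 - 246}{31} - 17\right) = 877 \left(\left(-196\right) \frac{1}{31} - 17\right) = 877 \left(- \frac{196}{31} - 17\right) = 877 \left(- \frac{723}{31}\right) = - \frac{634071}{31}$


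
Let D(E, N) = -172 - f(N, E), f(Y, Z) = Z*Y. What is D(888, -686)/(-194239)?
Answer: -608996/194239 ≈ -3.1353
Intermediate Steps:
f(Y, Z) = Y*Z
D(E, N) = -172 - E*N (D(E, N) = -172 - N*E = -172 - E*N)
D(888, -686)/(-194239) = (-172 - 1*888*(-686))/(-194239) = (-172 + 609168)*(-1/194239) = 608996*(-1/194239) = -608996/194239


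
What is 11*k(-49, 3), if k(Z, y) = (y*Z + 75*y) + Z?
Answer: 319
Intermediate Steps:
k(Z, y) = Z + 75*y + Z*y (k(Z, y) = (Z*y + 75*y) + Z = (75*y + Z*y) + Z = Z + 75*y + Z*y)
11*k(-49, 3) = 11*(-49 + 75*3 - 49*3) = 11*(-49 + 225 - 147) = 11*29 = 319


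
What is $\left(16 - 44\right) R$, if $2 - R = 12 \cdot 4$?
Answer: $1288$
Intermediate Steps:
$R = -46$ ($R = 2 - 12 \cdot 4 = 2 - 48 = -46$)
$\left(16 - 44\right) R = \left(16 - 44\right) \left(-46\right) = \left(-28\right) \left(-46\right) = 1288$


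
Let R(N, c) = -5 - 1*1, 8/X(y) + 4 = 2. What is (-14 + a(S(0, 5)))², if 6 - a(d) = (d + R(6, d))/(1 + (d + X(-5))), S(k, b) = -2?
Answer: 2304/25 ≈ 92.160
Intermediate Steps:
X(y) = -4 (X(y) = 8/(-4 + 2) = 8/(-2) = 8*(-½) = -4)
R(N, c) = -6 (R(N, c) = -5 - 1 = -6)
a(d) = 6 - (-6 + d)/(-3 + d) (a(d) = 6 - (d - 6)/(1 + (d - 4)) = 6 - (-6 + d)/(1 + (-4 + d)) = 6 - (-6 + d)/(-3 + d))
(-14 + a(S(0, 5)))² = (-14 + (-12 + 5*(-2))/(-3 - 2))² = (-14 + (-12 - 10)/(-5))² = (-14 - ⅕*(-22))² = (-14 + 22/5)² = (-48/5)² = 2304/25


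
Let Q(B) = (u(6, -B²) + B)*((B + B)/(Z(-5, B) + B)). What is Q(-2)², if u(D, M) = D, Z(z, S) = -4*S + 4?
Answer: 64/25 ≈ 2.5600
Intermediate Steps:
Z(z, S) = 4 - 4*S
Q(B) = 2*B*(6 + B)/(4 - 3*B) (Q(B) = (6 + B)*((B + B)/((4 - 4*B) + B)) = (6 + B)*((2*B)/(4 - 3*B)) = (6 + B)*(2*B/(4 - 3*B)) = 2*B*(6 + B)/(4 - 3*B))
Q(-2)² = (-2*(-2)*(6 - 2)/(-4 + 3*(-2)))² = (-2*(-2)*4/(-4 - 6))² = (-2*(-2)*4/(-10))² = (-2*(-2)*(-⅒)*4)² = (-8/5)² = 64/25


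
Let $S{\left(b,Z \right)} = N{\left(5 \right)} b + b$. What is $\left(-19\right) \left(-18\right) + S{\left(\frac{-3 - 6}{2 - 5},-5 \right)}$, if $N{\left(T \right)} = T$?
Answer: $360$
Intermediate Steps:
$S{\left(b,Z \right)} = 6 b$ ($S{\left(b,Z \right)} = 5 b + b = 6 b$)
$\left(-19\right) \left(-18\right) + S{\left(\frac{-3 - 6}{2 - 5},-5 \right)} = \left(-19\right) \left(-18\right) + 6 \frac{-3 - 6}{2 - 5} = 342 + 6 \frac{-3 - 6}{-3} = 342 + 6 \left(\left(-9\right) \left(- \frac{1}{3}\right)\right) = 342 + 6 \cdot 3 = 342 + 18 = 360$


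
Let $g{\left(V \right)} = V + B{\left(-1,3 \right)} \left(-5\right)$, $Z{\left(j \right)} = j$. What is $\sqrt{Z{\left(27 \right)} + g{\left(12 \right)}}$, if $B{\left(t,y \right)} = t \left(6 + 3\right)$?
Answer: $2 \sqrt{21} \approx 9.1651$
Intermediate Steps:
$B{\left(t,y \right)} = 9 t$ ($B{\left(t,y \right)} = t 9 = 9 t$)
$g{\left(V \right)} = 45 + V$ ($g{\left(V \right)} = V + 9 \left(-1\right) \left(-5\right) = V - -45 = V + 45 = 45 + V$)
$\sqrt{Z{\left(27 \right)} + g{\left(12 \right)}} = \sqrt{27 + \left(45 + 12\right)} = \sqrt{27 + 57} = \sqrt{84} = 2 \sqrt{21}$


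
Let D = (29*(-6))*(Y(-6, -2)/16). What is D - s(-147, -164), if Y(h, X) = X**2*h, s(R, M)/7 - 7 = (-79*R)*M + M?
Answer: 13333084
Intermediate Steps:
s(R, M) = 49 + 7*M - 553*M*R (s(R, M) = 49 + 7*((-79*R)*M + M) = 49 + 7*(-79*M*R + M) = 49 + 7*(M - 79*M*R) = 49 + (7*M - 553*M*R) = 49 + 7*M - 553*M*R)
Y(h, X) = h*X**2
D = 261 (D = (29*(-6))*(-6*(-2)**2/16) = -174*(-6*4)/16 = -(-4176)/16 = -174*(-3/2) = 261)
D - s(-147, -164) = 261 - (49 + 7*(-164) - 553*(-164)*(-147)) = 261 - (49 - 1148 - 13331724) = 261 - 1*(-13332823) = 261 + 13332823 = 13333084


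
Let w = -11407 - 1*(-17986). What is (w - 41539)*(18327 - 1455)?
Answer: -589845120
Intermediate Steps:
w = 6579 (w = -11407 + 17986 = 6579)
(w - 41539)*(18327 - 1455) = (6579 - 41539)*(18327 - 1455) = -34960*16872 = -589845120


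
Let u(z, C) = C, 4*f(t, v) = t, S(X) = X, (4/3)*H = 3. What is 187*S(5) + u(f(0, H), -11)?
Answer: 924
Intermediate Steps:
H = 9/4 (H = (¾)*3 = 9/4 ≈ 2.2500)
f(t, v) = t/4
187*S(5) + u(f(0, H), -11) = 187*5 - 11 = 935 - 11 = 924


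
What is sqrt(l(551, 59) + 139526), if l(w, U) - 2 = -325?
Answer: 3*sqrt(15467) ≈ 373.10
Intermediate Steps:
l(w, U) = -323 (l(w, U) = 2 - 325 = -323)
sqrt(l(551, 59) + 139526) = sqrt(-323 + 139526) = sqrt(139203) = 3*sqrt(15467)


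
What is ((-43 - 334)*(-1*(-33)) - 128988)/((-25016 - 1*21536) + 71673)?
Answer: -141429/25121 ≈ -5.6299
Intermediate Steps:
((-43 - 334)*(-1*(-33)) - 128988)/((-25016 - 1*21536) + 71673) = (-377*33 - 128988)/((-25016 - 21536) + 71673) = (-12441 - 128988)/(-46552 + 71673) = -141429/25121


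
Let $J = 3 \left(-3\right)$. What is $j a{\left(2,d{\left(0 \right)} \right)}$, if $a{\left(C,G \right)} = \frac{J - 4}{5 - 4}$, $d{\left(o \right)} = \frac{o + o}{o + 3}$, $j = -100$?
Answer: $1300$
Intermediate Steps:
$J = -9$
$d{\left(o \right)} = \frac{2 o}{3 + o}$
$a{\left(C,G \right)} = -13$ ($a{\left(C,G \right)} = \frac{-9 - 4}{5 - 4} = - \frac{13}{1} = \left(-13\right) 1 = -13$)
$j a{\left(2,d{\left(0 \right)} \right)} = \left(-100\right) \left(-13\right) = 1300$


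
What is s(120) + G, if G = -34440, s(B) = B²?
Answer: -20040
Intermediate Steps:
s(120) + G = 120² - 34440 = 14400 - 34440 = -20040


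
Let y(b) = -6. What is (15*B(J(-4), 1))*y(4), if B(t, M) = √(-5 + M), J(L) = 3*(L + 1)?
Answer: -180*I ≈ -180.0*I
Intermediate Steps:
J(L) = 3 + 3*L (J(L) = 3*(1 + L) = 3 + 3*L)
(15*B(J(-4), 1))*y(4) = (15*√(-5 + 1))*(-6) = (15*√(-4))*(-6) = (15*(2*I))*(-6) = (30*I)*(-6) = -180*I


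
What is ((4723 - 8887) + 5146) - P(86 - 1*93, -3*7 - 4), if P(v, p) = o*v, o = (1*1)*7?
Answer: 1031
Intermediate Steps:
o = 7 (o = 1*7 = 7)
P(v, p) = 7*v
((4723 - 8887) + 5146) - P(86 - 1*93, -3*7 - 4) = ((4723 - 8887) + 5146) - 7*(86 - 1*93) = (-4164 + 5146) - 7*(86 - 93) = 982 - 7*(-7) = 982 - 1*(-49) = 982 + 49 = 1031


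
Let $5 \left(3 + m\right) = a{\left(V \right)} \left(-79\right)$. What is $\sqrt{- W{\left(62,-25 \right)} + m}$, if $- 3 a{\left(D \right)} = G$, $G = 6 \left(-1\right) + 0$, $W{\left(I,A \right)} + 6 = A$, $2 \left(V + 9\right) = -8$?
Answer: $\frac{3 i \sqrt{10}}{5} \approx 1.8974 i$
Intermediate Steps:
$V = -13$ ($V = -9 + \frac{1}{2} \left(-8\right) = -9 - 4 = -13$)
$W{\left(I,A \right)} = -6 + A$
$G = -6$ ($G = -6 + 0 = -6$)
$a{\left(D \right)} = 2$ ($a{\left(D \right)} = \left(- \frac{1}{3}\right) \left(-6\right) = 2$)
$m = - \frac{173}{5}$ ($m = -3 + \frac{2 \left(-79\right)}{5} = -3 + \frac{1}{5} \left(-158\right) = -3 - \frac{158}{5} = - \frac{173}{5} \approx -34.6$)
$\sqrt{- W{\left(62,-25 \right)} + m} = \sqrt{- (-6 - 25) - \frac{173}{5}} = \sqrt{\left(-1\right) \left(-31\right) - \frac{173}{5}} = \sqrt{31 - \frac{173}{5}} = \sqrt{- \frac{18}{5}} = \frac{3 i \sqrt{10}}{5}$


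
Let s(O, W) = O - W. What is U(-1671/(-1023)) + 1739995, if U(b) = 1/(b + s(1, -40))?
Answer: 25296047651/14538 ≈ 1.7400e+6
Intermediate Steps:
U(b) = 1/(41 + b) (U(b) = 1/(b + (1 - 1*(-40))) = 1/(b + (1 + 40)) = 1/(b + 41) = 1/(41 + b))
U(-1671/(-1023)) + 1739995 = 1/(41 - 1671/(-1023)) + 1739995 = 1/(41 - 1671*(-1/1023)) + 1739995 = 1/(41 + 557/341) + 1739995 = 1/(14538/341) + 1739995 = 341/14538 + 1739995 = 25296047651/14538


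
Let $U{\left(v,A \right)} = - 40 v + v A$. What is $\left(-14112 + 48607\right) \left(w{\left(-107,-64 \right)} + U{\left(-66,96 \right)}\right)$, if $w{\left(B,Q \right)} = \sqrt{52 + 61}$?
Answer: $-127493520 + 34495 \sqrt{113} \approx -1.2713 \cdot 10^{8}$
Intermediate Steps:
$U{\left(v,A \right)} = - 40 v + A v$
$w{\left(B,Q \right)} = \sqrt{113}$
$\left(-14112 + 48607\right) \left(w{\left(-107,-64 \right)} + U{\left(-66,96 \right)}\right) = \left(-14112 + 48607\right) \left(\sqrt{113} - 66 \left(-40 + 96\right)\right) = 34495 \left(\sqrt{113} - 3696\right) = 34495 \left(-3696 + \sqrt{113}\right) = -127493520 + 34495 \sqrt{113}$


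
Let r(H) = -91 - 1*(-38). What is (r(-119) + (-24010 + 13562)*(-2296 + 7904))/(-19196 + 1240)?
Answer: 58592437/17956 ≈ 3263.1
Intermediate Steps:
r(H) = -53 (r(H) = -91 + 38 = -53)
(r(-119) + (-24010 + 13562)*(-2296 + 7904))/(-19196 + 1240) = (-53 + (-24010 + 13562)*(-2296 + 7904))/(-19196 + 1240) = (-53 - 10448*5608)/(-17956) = (-53 - 58592384)*(-1/17956) = -58592437*(-1/17956) = 58592437/17956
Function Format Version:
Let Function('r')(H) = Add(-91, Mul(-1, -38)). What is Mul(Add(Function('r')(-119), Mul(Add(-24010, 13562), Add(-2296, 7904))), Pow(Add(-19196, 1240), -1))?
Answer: Rational(58592437, 17956) ≈ 3263.1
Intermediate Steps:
Function('r')(H) = -53 (Function('r')(H) = Add(-91, 38) = -53)
Mul(Add(Function('r')(-119), Mul(Add(-24010, 13562), Add(-2296, 7904))), Pow(Add(-19196, 1240), -1)) = Mul(Add(-53, Mul(Add(-24010, 13562), Add(-2296, 7904))), Pow(Add(-19196, 1240), -1)) = Mul(Add(-53, Mul(-10448, 5608)), Pow(-17956, -1)) = Mul(Add(-53, -58592384), Rational(-1, 17956)) = Mul(-58592437, Rational(-1, 17956)) = Rational(58592437, 17956)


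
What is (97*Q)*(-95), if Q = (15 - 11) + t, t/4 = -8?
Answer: 258020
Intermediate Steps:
t = -32 (t = 4*(-8) = -32)
Q = -28 (Q = (15 - 11) - 32 = 4 - 32 = -28)
(97*Q)*(-95) = (97*(-28))*(-95) = -2716*(-95) = 258020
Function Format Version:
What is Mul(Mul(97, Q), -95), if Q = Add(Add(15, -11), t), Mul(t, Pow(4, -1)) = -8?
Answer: 258020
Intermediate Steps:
t = -32 (t = Mul(4, -8) = -32)
Q = -28 (Q = Add(Add(15, -11), -32) = Add(4, -32) = -28)
Mul(Mul(97, Q), -95) = Mul(Mul(97, -28), -95) = Mul(-2716, -95) = 258020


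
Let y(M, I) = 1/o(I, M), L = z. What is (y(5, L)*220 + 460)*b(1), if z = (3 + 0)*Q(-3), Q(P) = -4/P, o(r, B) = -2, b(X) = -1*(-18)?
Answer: 6300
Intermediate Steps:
b(X) = 18
z = 4 (z = (3 + 0)*(-4/(-3)) = 3*(-4*(-1/3)) = 3*(4/3) = 4)
L = 4
y(M, I) = -1/2 (y(M, I) = 1/(-2) = -1/2)
(y(5, L)*220 + 460)*b(1) = (-1/2*220 + 460)*18 = (-110 + 460)*18 = 350*18 = 6300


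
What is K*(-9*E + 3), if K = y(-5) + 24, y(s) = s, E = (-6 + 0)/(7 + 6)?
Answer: 1767/13 ≈ 135.92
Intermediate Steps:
E = -6/13 ≈ -0.46154
K = 19 (K = -5 + 24 = 19)
K*(-9*E + 3) = 19*(-9*(-6/13) + 3) = 19*(54/13 + 3) = 19*(93/13) = 1767/13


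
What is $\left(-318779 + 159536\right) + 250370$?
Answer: $91127$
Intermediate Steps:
$\left(-318779 + 159536\right) + 250370 = -159243 + 250370 = 91127$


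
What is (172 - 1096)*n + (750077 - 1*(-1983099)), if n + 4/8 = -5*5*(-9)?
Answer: 2525738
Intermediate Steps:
n = 449/2 (n = -½ - 5*5*(-9) = -½ - 25*(-9) = -½ + 225 = 449/2 ≈ 224.50)
(172 - 1096)*n + (750077 - 1*(-1983099)) = (172 - 1096)*(449/2) + (750077 - 1*(-1983099)) = -924*449/2 + (750077 + 1983099) = -207438 + 2733176 = 2525738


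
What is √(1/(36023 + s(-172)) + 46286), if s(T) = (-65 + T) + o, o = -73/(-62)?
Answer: 6*√6329733454898085/2218805 ≈ 215.14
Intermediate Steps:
o = 73/62 (o = -73*(-1/62) = 73/62 ≈ 1.1774)
s(T) = -3957/62 + T (s(T) = (-65 + T) + 73/62 = -3957/62 + T)
√(1/(36023 + s(-172)) + 46286) = √(1/(36023 + (-3957/62 - 172)) + 46286) = √(1/(36023 - 14621/62) + 46286) = √(1/(2218805/62) + 46286) = √(62/2218805 + 46286) = √(102699608292/2218805) = 6*√6329733454898085/2218805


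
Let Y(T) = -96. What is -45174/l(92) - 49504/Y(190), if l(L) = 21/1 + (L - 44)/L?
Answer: -87083/55 ≈ -1583.3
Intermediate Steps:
l(L) = 21 + (-44 + L)/L (l(L) = 21*1 + (-44 + L)/L = 21 + (-44 + L)/L)
-45174/l(92) - 49504/Y(190) = -45174/(22 - 44/92) - 49504/(-96) = -45174/(22 - 44*1/92) - 49504*(-1/96) = -45174/(22 - 11/23) + 1547/3 = -45174/495/23 + 1547/3 = -45174*23/495 + 1547/3 = -346334/165 + 1547/3 = -87083/55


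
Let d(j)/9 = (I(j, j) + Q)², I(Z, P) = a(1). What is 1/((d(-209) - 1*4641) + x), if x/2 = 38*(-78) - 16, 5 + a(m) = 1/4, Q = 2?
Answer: -16/168527 ≈ -9.4940e-5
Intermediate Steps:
a(m) = -19/4 (a(m) = -5 + 1/4 = -5 + ¼ = -19/4)
I(Z, P) = -19/4
d(j) = 1089/16 (d(j) = 9*(-19/4 + 2)² = 9*(-11/4)² = 9*(121/16) = 1089/16)
x = -5960 (x = 2*(38*(-78) - 16) = 2*(-2964 - 16) = 2*(-2980) = -5960)
1/((d(-209) - 1*4641) + x) = 1/((1089/16 - 1*4641) - 5960) = 1/((1089/16 - 4641) - 5960) = 1/(-73167/16 - 5960) = 1/(-168527/16) = -16/168527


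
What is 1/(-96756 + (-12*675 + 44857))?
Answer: -1/59999 ≈ -1.6667e-5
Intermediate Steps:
1/(-96756 + (-12*675 + 44857)) = 1/(-96756 + (-8100 + 44857)) = 1/(-96756 + 36757) = 1/(-59999) = -1/59999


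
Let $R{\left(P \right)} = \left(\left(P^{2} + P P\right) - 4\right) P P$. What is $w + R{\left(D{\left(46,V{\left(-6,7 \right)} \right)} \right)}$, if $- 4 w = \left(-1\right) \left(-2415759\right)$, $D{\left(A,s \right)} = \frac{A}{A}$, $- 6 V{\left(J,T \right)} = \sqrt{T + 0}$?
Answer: $- \frac{2415767}{4} \approx -6.0394 \cdot 10^{5}$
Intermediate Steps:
$V{\left(J,T \right)} = - \frac{\sqrt{T}}{6}$ ($V{\left(J,T \right)} = - \frac{\sqrt{T + 0}}{6} = - \frac{\sqrt{T}}{6}$)
$D{\left(A,s \right)} = 1$
$w = - \frac{2415759}{4}$ ($w = - \frac{\left(-1\right) \left(-2415759\right)}{4} = \left(- \frac{1}{4}\right) 2415759 = - \frac{2415759}{4} \approx -6.0394 \cdot 10^{5}$)
$R{\left(P \right)} = P^{2} \left(-4 + 2 P^{2}\right)$ ($R{\left(P \right)} = \left(\left(P^{2} + P^{2}\right) - 4\right) P P = \left(2 P^{2} - 4\right) P P = \left(-4 + 2 P^{2}\right) P P = P \left(-4 + 2 P^{2}\right) P = P^{2} \left(-4 + 2 P^{2}\right)$)
$w + R{\left(D{\left(46,V{\left(-6,7 \right)} \right)} \right)} = - \frac{2415759}{4} + 2 \cdot 1^{2} \left(-2 + 1^{2}\right) = - \frac{2415759}{4} + 2 \cdot 1 \left(-2 + 1\right) = - \frac{2415759}{4} + 2 \cdot 1 \left(-1\right) = - \frac{2415759}{4} - 2 = - \frac{2415767}{4}$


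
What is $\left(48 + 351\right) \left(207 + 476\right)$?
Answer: $272517$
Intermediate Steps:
$\left(48 + 351\right) \left(207 + 476\right) = 399 \cdot 683 = 272517$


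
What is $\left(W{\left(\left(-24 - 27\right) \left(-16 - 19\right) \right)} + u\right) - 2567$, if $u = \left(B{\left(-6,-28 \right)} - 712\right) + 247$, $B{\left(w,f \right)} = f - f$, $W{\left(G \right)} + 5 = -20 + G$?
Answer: $-1272$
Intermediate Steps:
$W{\left(G \right)} = -25 + G$ ($W{\left(G \right)} = -5 + \left(-20 + G\right) = -25 + G$)
$B{\left(w,f \right)} = 0$
$u = -465$ ($u = \left(0 - 712\right) + 247 = -712 + 247 = -465$)
$\left(W{\left(\left(-24 - 27\right) \left(-16 - 19\right) \right)} + u\right) - 2567 = \left(\left(-25 + \left(-24 - 27\right) \left(-16 - 19\right)\right) - 465\right) - 2567 = \left(\left(-25 - -1785\right) - 465\right) - 2567 = \left(\left(-25 + 1785\right) - 465\right) - 2567 = \left(1760 - 465\right) - 2567 = 1295 - 2567 = -1272$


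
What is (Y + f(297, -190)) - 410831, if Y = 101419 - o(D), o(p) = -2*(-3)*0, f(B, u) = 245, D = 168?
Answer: -309167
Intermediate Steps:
o(p) = 0 (o(p) = 6*0 = 0)
Y = 101419 (Y = 101419 - 1*0 = 101419 + 0 = 101419)
(Y + f(297, -190)) - 410831 = (101419 + 245) - 410831 = 101664 - 410831 = -309167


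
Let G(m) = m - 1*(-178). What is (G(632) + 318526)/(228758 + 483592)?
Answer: 159668/356175 ≈ 0.44829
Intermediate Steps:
G(m) = 178 + m (G(m) = m + 178 = 178 + m)
(G(632) + 318526)/(228758 + 483592) = ((178 + 632) + 318526)/(228758 + 483592) = (810 + 318526)/712350 = 319336*(1/712350) = 159668/356175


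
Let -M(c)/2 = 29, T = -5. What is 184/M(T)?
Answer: -92/29 ≈ -3.1724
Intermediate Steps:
M(c) = -58 (M(c) = -2*29 = -58)
184/M(T) = 184/(-58) = 184*(-1/58) = -92/29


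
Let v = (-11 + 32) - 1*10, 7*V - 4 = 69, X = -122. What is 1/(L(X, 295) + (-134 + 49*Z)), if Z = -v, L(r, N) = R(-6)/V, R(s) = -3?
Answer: -73/49150 ≈ -0.0014852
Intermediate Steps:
V = 73/7 (V = 4/7 + (1/7)*69 = 4/7 + 69/7 = 73/7 ≈ 10.429)
v = 11 (v = 21 - 10 = 11)
L(r, N) = -21/73 (L(r, N) = -3/73/7 = -3*7/73 = -21/73)
Z = -11 (Z = -1*11 = -11)
1/(L(X, 295) + (-134 + 49*Z)) = 1/(-21/73 + (-134 + 49*(-11))) = 1/(-21/73 + (-134 - 539)) = 1/(-21/73 - 673) = 1/(-49150/73) = -73/49150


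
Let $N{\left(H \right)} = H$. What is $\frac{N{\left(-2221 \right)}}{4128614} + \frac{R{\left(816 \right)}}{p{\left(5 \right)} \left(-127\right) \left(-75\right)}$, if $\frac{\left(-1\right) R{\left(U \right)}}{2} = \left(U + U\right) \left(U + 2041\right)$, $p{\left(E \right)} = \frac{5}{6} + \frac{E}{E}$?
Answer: $- \frac{77000776460969}{144191843950} \approx -534.02$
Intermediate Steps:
$p{\left(E \right)} = \frac{11}{6}$ ($p{\left(E \right)} = 5 \cdot \frac{1}{6} + 1 = \frac{5}{6} + 1 = \frac{11}{6}$)
$R{\left(U \right)} = - 4 U \left(2041 + U\right)$ ($R{\left(U \right)} = - 2 \left(U + U\right) \left(U + 2041\right) = - 2 \cdot 2 U \left(2041 + U\right) = - 4 U \left(2041 + U\right)$)
$\frac{N{\left(-2221 \right)}}{4128614} + \frac{R{\left(816 \right)}}{p{\left(5 \right)} \left(-127\right) \left(-75\right)} = - \frac{2221}{4128614} + \frac{\left(-4\right) 816 \left(2041 + 816\right)}{\frac{11}{6} \left(-127\right) \left(-75\right)} = \left(-2221\right) \frac{1}{4128614} + \frac{\left(-4\right) 816 \cdot 2857}{\left(- \frac{1397}{6}\right) \left(-75\right)} = - \frac{2221}{4128614} - \frac{9325248}{\frac{34925}{2}} = - \frac{2221}{4128614} - \frac{18650496}{34925} = - \frac{77000776460969}{144191843950}$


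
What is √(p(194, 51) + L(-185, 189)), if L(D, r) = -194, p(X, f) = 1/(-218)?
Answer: I*√9219874/218 ≈ 13.929*I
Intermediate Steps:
p(X, f) = -1/218
√(p(194, 51) + L(-185, 189)) = √(-1/218 - 194) = √(-42293/218) = I*√9219874/218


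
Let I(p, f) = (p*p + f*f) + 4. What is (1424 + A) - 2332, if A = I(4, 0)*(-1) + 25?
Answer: -903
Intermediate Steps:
I(p, f) = 4 + f² + p² (I(p, f) = (p² + f²) + 4 = (f² + p²) + 4 = 4 + f² + p²)
A = 5 (A = (4 + 0² + 4²)*(-1) + 25 = (4 + 0 + 16)*(-1) + 25 = 20*(-1) + 25 = -20 + 25 = 5)
(1424 + A) - 2332 = (1424 + 5) - 2332 = 1429 - 2332 = -903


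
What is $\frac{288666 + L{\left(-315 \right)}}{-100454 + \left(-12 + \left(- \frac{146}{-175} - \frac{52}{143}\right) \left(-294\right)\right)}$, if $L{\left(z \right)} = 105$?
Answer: $- \frac{79412025}{27666202} \approx -2.8704$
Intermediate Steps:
$\frac{288666 + L{\left(-315 \right)}}{-100454 + \left(-12 + \left(- \frac{146}{-175} - \frac{52}{143}\right) \left(-294\right)\right)} = \frac{288666 + 105}{-100454 + \left(-12 + \left(- \frac{146}{-175} - \frac{52}{143}\right) \left(-294\right)\right)} = \frac{288771}{-100454 + \left(-12 + \left(\left(-146\right) \left(- \frac{1}{175}\right) - \frac{4}{11}\right) \left(-294\right)\right)} = \frac{288771}{-100454 + \left(-12 + \left(\frac{146}{175} - \frac{4}{11}\right) \left(-294\right)\right)} = \frac{288771}{-100454 + \left(-12 + \frac{906}{1925} \left(-294\right)\right)} = \frac{288771}{-100454 - \frac{41352}{275}} = \frac{288771}{- \frac{27666202}{275}} = 288771 \left(- \frac{275}{27666202}\right) = - \frac{79412025}{27666202}$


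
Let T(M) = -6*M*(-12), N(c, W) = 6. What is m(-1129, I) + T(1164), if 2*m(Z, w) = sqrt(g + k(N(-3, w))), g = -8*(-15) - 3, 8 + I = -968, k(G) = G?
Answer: 83808 + sqrt(123)/2 ≈ 83814.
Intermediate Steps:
I = -976 (I = -8 - 968 = -976)
g = 117 (g = 120 - 3 = 117)
m(Z, w) = sqrt(123)/2 (m(Z, w) = sqrt(117 + 6)/2 = sqrt(123)/2)
T(M) = 72*M
m(-1129, I) + T(1164) = sqrt(123)/2 + 72*1164 = sqrt(123)/2 + 83808 = 83808 + sqrt(123)/2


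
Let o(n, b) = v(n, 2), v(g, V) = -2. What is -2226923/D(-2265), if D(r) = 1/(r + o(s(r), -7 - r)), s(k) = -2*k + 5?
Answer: 5048434441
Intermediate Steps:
s(k) = 5 - 2*k
o(n, b) = -2
D(r) = 1/(-2 + r) (D(r) = 1/(r - 2) = 1/(-2 + r))
-2226923/D(-2265) = -2226923/(1/(-2 - 2265)) = -2226923/(1/(-2267)) = -2226923/(-1/2267) = -2226923*(-2267) = 5048434441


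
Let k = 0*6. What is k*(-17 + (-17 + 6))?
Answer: 0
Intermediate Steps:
k = 0
k*(-17 + (-17 + 6)) = 0*(-17 + (-17 + 6)) = 0*(-17 - 11) = 0*(-28) = 0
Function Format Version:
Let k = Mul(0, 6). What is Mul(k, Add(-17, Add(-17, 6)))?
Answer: 0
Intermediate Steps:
k = 0
Mul(k, Add(-17, Add(-17, 6))) = Mul(0, Add(-17, Add(-17, 6))) = Mul(0, Add(-17, -11)) = Mul(0, -28) = 0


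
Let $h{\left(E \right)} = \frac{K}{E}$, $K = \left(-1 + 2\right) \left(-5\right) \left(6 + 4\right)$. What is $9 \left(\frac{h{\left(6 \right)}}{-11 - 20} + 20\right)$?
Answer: $\frac{5655}{31} \approx 182.42$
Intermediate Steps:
$K = -50$ ($K = 1 \left(-5\right) 10 = \left(-5\right) 10 = -50$)
$h{\left(E \right)} = - \frac{50}{E}$
$9 \left(\frac{h{\left(6 \right)}}{-11 - 20} + 20\right) = 9 \left(\frac{\left(-50\right) \frac{1}{6}}{-11 - 20} + 20\right) = 9 \left(\frac{\left(-50\right) \frac{1}{6}}{-31} + 20\right) = 9 \left(\left(- \frac{1}{31}\right) \left(- \frac{25}{3}\right) + 20\right) = 9 \left(\frac{25}{93} + 20\right) = 9 \cdot \frac{1885}{93} = \frac{5655}{31}$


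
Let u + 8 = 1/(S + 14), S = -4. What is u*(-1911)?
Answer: 150969/10 ≈ 15097.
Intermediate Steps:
u = -79/10 (u = -8 + 1/(-4 + 14) = -8 + 1/10 = -8 + ⅒ = -79/10 ≈ -7.9000)
u*(-1911) = -79/10*(-1911) = 150969/10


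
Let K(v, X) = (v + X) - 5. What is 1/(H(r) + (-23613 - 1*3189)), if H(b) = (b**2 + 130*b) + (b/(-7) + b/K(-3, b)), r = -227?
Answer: -1645/7813101 ≈ -0.00021054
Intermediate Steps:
K(v, X) = -5 + X + v (K(v, X) = (X + v) - 5 = -5 + X + v)
H(b) = b**2 + 909*b/7 + b/(-8 + b) (H(b) = (b**2 + 130*b) + (b/(-7) + b/(-5 + b - 3)) = (b**2 + 130*b) + (b*(-1/7) + b/(-8 + b)) = (b**2 + 130*b) + (-b/7 + b/(-8 + b)) = b**2 + 909*b/7 + b/(-8 + b))
1/(H(r) + (-23613 - 1*3189)) = 1/((1/7)*(-227)*(7 + (-8 - 227)*(909 + 7*(-227)))/(-8 - 227) + (-23613 - 1*3189)) = 1/((1/7)*(-227)*(7 - 235*(909 - 1589))/(-235) + (-23613 - 3189)) = 1/((1/7)*(-227)*(-1/235)*(7 - 235*(-680)) - 26802) = 1/((1/7)*(-227)*(-1/235)*(7 + 159800) - 26802) = 1/((1/7)*(-227)*(-1/235)*159807 - 26802) = 1/(36276189/1645 - 26802) = 1/(-7813101/1645) = -1645/7813101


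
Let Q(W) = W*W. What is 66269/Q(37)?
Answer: 66269/1369 ≈ 48.407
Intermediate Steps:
Q(W) = W²
66269/Q(37) = 66269/(37²) = 66269/1369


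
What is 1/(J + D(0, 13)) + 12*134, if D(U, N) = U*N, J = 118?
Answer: 189745/118 ≈ 1608.0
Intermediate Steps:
D(U, N) = N*U
1/(J + D(0, 13)) + 12*134 = 1/(118 + 13*0) + 12*134 = 1/(118 + 0) + 1608 = 1/118 + 1608 = 189745/118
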